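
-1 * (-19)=19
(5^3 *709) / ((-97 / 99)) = -8773875 / 97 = -90452.32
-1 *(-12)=12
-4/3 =-1.33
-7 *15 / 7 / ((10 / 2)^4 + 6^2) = -15 / 661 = -0.02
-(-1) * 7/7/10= 1/10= 0.10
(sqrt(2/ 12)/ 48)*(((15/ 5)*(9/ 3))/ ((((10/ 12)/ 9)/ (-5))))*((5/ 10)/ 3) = -9*sqrt(6)/ 32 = -0.69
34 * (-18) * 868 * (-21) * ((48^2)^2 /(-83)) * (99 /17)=-344859079606272 /83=-4154928669955.08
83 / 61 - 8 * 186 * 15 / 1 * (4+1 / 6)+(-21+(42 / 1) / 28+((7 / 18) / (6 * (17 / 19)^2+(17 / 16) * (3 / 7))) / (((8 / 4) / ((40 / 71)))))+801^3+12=8516903089135307873 / 16575352002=513829394.88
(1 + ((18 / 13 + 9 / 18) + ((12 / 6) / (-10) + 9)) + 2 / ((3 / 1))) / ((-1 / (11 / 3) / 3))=-52987 / 390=-135.86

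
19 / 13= 1.46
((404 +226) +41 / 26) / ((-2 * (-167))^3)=16421 / 968752304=0.00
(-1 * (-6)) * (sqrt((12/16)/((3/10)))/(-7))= -3 * sqrt(10)/7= -1.36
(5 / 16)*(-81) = -405 / 16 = -25.31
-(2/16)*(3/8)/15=-1/320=-0.00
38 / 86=19 / 43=0.44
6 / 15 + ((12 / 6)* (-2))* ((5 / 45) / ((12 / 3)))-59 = -58.71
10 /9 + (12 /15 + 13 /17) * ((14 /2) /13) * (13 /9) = 1781 /765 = 2.33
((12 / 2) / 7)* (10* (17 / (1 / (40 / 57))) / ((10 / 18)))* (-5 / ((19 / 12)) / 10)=-58.12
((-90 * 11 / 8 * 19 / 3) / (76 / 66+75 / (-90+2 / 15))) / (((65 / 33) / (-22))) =27619.53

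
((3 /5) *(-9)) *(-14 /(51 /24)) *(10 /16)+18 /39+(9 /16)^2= 1301997 /56576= 23.01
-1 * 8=-8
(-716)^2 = 512656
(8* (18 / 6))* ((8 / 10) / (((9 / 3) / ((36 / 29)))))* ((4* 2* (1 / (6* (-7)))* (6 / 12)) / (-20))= 0.04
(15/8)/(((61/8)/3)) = 0.74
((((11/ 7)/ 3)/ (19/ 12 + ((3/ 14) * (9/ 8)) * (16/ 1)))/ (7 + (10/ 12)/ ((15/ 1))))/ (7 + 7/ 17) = 748/ 406273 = 0.00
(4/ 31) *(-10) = -40/ 31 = -1.29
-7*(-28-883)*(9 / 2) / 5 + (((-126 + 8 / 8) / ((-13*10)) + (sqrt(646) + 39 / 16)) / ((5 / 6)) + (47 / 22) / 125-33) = 6*sqrt(646) / 5 + 816586619 / 143000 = 5740.90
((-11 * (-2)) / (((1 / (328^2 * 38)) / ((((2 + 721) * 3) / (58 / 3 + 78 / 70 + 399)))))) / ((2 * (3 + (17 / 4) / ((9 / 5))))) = 9702680359680 / 223687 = 43376147.74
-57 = -57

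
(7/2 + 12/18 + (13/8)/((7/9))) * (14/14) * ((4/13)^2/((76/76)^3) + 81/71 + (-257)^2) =104119518947/251979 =413207.13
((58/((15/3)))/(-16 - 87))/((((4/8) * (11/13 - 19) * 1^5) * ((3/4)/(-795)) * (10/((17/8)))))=-339677/121540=-2.79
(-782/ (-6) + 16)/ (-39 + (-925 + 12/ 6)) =-439/ 2886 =-0.15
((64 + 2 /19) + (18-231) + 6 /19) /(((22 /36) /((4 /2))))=-101628 /209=-486.26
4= 4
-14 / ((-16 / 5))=35 / 8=4.38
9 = 9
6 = 6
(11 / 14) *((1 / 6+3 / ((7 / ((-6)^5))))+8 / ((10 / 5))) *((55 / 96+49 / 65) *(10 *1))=-12730808717 / 366912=-34697.17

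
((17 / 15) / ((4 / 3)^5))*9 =12393 / 5120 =2.42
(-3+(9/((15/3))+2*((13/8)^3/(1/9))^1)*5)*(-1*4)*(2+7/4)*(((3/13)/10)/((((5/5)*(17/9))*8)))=-8132481/905216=-8.98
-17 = -17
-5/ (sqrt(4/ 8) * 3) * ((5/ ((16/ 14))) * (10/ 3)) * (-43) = 37625 * sqrt(2)/ 36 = 1478.05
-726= -726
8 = 8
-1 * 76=-76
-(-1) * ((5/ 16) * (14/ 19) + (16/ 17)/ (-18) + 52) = 1213451/ 23256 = 52.18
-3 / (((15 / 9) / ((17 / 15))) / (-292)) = 14892 / 25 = 595.68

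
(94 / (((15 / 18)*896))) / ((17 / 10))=141 / 1904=0.07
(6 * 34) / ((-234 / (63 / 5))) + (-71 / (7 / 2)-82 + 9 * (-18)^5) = -17006225.27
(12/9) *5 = 20/3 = 6.67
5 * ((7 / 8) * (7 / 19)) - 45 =-6595 / 152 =-43.39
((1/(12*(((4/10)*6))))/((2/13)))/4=65/1152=0.06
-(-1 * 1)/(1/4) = 4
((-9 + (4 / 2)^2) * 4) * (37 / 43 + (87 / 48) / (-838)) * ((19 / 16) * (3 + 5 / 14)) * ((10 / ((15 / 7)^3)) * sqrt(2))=-21653107693 * sqrt(2) / 311333760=-98.36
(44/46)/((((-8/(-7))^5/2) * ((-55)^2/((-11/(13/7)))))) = -117649/61235200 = -0.00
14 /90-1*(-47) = 2122 /45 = 47.16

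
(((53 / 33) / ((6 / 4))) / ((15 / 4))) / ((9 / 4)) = 1696 / 13365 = 0.13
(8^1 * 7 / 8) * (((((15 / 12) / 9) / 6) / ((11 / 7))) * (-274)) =-33565 / 1188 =-28.25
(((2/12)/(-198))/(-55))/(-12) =-1/784080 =-0.00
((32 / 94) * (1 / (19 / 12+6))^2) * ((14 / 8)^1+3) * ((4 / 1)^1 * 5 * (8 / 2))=2.25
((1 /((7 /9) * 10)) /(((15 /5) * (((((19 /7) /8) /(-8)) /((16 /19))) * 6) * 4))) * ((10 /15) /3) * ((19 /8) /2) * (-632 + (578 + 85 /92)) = 514 /1035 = 0.50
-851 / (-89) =851 / 89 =9.56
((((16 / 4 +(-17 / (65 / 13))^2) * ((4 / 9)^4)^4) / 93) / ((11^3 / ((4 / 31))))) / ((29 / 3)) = 6682969112576 / 1718381548624550363484975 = 0.00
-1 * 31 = -31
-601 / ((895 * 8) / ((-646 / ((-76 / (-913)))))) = 9328121 / 14320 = 651.41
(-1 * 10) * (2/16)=-5/4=-1.25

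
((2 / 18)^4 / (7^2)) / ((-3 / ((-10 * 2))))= 20 / 964467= 0.00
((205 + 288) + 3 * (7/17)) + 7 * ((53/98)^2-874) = -131120935/23324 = -5621.72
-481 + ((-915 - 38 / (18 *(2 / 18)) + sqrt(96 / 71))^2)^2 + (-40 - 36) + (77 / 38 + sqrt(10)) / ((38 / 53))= -925592087168 *sqrt(426) / 5041 + 53 *sqrt(10) / 38 + 5539562084522507085 / 7279204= 757222341992.67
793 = 793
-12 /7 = -1.71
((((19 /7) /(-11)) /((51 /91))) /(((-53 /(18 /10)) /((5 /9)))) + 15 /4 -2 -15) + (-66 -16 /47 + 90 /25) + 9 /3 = -2039778683 /27949020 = -72.98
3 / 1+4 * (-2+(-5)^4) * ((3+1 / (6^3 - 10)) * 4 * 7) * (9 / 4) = 48590571 / 103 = 471753.12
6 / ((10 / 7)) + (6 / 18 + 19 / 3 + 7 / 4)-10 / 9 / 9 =20239 / 1620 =12.49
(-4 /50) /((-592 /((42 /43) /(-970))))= -21 /154327000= -0.00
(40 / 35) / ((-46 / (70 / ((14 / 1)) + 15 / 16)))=-95 / 644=-0.15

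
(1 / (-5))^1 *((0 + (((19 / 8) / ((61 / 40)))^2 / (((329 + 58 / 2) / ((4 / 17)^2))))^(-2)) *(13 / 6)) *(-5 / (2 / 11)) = 5298551074257097943 / 62554080000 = 84703524.92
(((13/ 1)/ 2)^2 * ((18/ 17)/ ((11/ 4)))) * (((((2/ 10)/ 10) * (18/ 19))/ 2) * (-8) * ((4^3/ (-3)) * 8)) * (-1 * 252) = -4709892096/ 88825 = -53024.40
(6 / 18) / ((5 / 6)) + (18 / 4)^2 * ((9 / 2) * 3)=273.78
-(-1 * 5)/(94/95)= 475/94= 5.05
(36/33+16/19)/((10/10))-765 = -159481/209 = -763.07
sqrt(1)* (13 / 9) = 13 / 9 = 1.44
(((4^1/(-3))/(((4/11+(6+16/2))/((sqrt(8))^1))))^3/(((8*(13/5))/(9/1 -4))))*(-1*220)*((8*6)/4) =11.49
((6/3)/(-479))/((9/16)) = -32/4311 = -0.01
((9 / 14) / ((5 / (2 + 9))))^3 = 970299 / 343000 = 2.83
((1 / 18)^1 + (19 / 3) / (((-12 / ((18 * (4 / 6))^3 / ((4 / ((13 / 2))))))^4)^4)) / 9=9212098434352382260789619562305947828225 / 162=56864805150323347288824810000000000000.00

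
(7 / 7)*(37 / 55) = 37 / 55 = 0.67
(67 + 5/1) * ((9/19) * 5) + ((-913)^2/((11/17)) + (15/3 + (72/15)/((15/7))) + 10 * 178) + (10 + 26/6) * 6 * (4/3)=1838699492/1425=1290315.43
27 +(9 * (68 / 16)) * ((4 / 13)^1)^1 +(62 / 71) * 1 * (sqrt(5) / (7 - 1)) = 31 * sqrt(5) / 213 +504 / 13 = 39.09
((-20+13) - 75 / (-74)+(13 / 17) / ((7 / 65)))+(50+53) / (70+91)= 355273 / 202538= 1.75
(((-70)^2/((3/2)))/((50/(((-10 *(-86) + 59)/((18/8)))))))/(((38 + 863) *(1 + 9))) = 360248/121635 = 2.96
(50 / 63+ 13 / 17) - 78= -81869 / 1071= -76.44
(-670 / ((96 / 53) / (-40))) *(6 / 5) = 17755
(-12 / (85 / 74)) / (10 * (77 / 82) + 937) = -6068 / 549695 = -0.01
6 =6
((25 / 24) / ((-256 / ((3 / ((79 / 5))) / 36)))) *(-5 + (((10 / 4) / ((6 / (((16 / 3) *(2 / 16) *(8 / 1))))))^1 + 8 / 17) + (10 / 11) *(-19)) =4119125 / 9802653696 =0.00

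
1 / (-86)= -1 / 86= -0.01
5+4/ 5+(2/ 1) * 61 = 127.80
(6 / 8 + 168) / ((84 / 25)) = 5625 / 112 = 50.22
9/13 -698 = -9065/13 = -697.31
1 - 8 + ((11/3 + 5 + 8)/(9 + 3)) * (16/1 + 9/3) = 349/18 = 19.39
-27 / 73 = -0.37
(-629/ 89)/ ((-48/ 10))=3145/ 2136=1.47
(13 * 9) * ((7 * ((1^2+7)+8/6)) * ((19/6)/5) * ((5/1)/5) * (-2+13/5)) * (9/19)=1375.92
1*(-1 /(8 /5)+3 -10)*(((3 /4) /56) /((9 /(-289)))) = 17629 /5376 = 3.28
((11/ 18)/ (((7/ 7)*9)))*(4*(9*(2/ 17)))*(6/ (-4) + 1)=-22/ 153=-0.14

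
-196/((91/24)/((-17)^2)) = -194208/13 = -14939.08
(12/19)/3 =4/19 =0.21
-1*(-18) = 18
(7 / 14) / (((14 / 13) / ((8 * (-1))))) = -26 / 7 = -3.71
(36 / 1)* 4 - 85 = 59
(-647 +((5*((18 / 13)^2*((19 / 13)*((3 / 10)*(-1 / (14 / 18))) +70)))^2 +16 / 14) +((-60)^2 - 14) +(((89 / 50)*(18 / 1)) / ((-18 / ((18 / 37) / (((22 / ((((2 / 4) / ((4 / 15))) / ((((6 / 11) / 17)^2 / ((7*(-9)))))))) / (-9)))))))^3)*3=-79091896655435199745405266298499493 / 392564750993752064000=-201474779524191.16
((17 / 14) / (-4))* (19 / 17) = -19 / 56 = -0.34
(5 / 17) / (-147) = -5 / 2499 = -0.00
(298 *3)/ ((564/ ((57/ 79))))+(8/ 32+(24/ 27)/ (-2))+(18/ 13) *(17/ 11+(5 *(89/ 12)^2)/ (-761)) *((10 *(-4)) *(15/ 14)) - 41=-11232368598455/ 101823069348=-110.31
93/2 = 46.50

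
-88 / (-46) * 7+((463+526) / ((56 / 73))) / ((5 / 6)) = 5024713 / 3220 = 1560.47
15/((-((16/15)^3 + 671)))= -50625/2268721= -0.02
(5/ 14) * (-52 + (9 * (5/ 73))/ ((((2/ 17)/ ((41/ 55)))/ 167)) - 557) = 347685/ 22484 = 15.46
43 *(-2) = -86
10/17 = 0.59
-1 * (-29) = 29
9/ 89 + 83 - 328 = -21796/ 89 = -244.90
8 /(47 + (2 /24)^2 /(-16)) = 18432 /108287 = 0.17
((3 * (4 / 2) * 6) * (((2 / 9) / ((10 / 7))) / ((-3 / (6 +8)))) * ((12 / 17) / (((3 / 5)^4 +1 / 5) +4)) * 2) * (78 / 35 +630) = -41305600 / 7667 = -5387.45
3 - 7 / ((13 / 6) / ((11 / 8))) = -75 / 52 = -1.44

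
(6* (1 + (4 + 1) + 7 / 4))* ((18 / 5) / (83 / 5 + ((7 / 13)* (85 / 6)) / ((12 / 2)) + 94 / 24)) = 97929 / 12746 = 7.68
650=650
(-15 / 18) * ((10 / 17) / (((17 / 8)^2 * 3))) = -1600 / 44217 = -0.04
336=336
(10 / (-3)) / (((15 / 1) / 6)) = -1.33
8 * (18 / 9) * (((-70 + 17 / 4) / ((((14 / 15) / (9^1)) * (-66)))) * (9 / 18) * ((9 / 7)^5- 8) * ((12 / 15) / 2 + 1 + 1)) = -1070930214 / 1294139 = -827.52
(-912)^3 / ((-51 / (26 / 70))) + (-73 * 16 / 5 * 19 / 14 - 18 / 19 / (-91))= 811855324562 / 146965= 5524140.61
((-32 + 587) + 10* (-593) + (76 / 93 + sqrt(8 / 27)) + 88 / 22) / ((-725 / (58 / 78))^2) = -499427 / 88408125 + 2* sqrt(6) / 8555625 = -0.01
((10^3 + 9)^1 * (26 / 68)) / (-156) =-1009 / 408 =-2.47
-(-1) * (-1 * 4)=-4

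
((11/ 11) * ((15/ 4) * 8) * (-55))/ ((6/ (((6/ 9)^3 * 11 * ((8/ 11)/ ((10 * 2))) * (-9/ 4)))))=220/ 3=73.33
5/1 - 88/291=1367/291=4.70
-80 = -80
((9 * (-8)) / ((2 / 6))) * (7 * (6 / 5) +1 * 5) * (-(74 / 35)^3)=5864401728 / 214375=27355.81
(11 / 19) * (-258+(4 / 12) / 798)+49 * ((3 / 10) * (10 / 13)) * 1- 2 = -82820287 / 591318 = -140.06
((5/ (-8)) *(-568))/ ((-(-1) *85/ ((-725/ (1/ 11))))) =-566225/ 17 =-33307.35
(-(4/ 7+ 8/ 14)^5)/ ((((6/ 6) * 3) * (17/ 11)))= -360448/ 857157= -0.42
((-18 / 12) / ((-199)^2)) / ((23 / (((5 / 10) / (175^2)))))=-3 / 111575817500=-0.00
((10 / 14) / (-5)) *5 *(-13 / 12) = 0.77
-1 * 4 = -4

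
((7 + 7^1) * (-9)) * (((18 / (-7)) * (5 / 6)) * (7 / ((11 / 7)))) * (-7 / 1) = -92610 / 11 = -8419.09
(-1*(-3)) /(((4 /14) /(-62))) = -651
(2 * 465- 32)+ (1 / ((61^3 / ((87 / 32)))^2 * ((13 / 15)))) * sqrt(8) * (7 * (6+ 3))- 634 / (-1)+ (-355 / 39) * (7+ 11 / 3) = 7152705 * sqrt(2) / 342919611746816+ 167884 / 117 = 1434.91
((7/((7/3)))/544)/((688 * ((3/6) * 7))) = 3/1309952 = 0.00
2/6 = 1/3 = 0.33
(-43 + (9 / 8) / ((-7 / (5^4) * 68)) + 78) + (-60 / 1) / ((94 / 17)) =4057705 / 178976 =22.67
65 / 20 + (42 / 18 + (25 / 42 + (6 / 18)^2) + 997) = 252829 / 252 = 1003.29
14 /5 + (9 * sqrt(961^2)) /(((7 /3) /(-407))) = -52802047 /35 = -1508629.91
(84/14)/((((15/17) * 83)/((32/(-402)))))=-544/83415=-0.01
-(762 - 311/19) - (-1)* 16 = -13863/19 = -729.63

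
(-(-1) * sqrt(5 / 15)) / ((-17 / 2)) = -2 * sqrt(3) / 51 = -0.07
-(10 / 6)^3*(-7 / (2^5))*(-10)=-4375 / 432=-10.13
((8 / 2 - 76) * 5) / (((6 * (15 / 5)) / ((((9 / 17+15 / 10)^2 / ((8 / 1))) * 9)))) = -214245 / 2312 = -92.67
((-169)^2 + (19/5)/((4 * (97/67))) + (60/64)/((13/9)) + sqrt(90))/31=921.67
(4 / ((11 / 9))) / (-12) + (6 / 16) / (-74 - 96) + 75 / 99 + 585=26276461 / 44880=585.48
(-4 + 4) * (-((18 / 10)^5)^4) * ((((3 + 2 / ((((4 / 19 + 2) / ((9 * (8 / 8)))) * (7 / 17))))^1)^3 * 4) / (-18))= 0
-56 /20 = -14 /5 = -2.80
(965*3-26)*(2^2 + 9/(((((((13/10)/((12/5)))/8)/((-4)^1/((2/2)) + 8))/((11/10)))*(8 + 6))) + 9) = 71504087/455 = 157151.84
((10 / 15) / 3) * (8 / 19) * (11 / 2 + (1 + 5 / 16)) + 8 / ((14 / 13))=9655 / 1197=8.07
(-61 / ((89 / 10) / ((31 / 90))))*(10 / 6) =-9455 / 2403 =-3.93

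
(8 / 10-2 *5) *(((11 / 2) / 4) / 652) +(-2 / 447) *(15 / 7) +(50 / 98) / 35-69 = -69.01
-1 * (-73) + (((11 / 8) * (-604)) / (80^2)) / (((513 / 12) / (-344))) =5064623 / 68400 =74.04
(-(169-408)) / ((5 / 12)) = 2868 / 5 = 573.60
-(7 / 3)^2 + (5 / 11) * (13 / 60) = -2117 / 396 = -5.35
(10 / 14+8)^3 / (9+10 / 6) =680943 / 10976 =62.04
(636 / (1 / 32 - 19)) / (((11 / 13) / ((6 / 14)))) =-793728 / 46739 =-16.98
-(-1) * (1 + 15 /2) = 17 /2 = 8.50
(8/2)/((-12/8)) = -8/3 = -2.67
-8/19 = -0.42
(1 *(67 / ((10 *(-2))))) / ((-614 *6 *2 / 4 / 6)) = 67 / 6140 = 0.01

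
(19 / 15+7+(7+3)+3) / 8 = 319 / 120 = 2.66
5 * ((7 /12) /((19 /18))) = 105 /38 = 2.76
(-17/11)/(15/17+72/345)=-33235/23463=-1.42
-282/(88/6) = -423/22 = -19.23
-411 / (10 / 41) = -16851 / 10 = -1685.10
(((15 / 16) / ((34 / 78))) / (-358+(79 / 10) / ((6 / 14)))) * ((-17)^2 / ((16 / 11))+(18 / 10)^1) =-1.27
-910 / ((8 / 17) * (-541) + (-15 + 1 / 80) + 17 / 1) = 1237600 / 343503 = 3.60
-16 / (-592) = 1 / 37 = 0.03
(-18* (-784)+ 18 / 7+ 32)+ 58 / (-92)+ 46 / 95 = 432739147 / 30590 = 14146.43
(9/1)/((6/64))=96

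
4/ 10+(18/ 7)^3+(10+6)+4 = 64146/ 1715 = 37.40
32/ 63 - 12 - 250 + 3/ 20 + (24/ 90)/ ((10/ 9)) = -1644943/ 6300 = -261.10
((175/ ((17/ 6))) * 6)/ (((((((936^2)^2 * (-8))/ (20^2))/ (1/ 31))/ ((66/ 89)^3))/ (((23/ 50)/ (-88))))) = 487025/ 293371394474456064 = 0.00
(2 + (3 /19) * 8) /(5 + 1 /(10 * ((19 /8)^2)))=5890 /9057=0.65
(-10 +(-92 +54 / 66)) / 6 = -371 / 22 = -16.86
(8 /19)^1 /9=0.05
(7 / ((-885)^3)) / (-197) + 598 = 81657714849757 / 136551362625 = 598.00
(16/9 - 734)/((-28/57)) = 62605/42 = 1490.60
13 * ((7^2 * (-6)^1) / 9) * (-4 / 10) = 2548 / 15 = 169.87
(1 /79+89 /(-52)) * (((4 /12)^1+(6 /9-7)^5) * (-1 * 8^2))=-3499773088 /3159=-1107873.72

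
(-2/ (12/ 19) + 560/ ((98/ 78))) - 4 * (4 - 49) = 26147/ 42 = 622.55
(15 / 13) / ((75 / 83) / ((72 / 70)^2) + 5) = 107568 / 545753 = 0.20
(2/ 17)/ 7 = 2/ 119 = 0.02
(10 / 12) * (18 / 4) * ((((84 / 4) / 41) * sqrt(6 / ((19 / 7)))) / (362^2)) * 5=1575 * sqrt(798) / 408333104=0.00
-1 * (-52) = 52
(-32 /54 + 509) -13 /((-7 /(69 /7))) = 696842 /1323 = 526.71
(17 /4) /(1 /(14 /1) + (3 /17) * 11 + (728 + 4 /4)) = 2023 /347962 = 0.01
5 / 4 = 1.25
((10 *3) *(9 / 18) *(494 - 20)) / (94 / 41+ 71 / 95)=9231150 / 3947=2338.78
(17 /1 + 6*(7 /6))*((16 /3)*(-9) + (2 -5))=-1224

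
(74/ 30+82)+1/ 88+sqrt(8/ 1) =2 * sqrt(2)+111511/ 1320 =87.31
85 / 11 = 7.73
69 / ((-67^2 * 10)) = -69 / 44890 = -0.00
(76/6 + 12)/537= 74/1611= 0.05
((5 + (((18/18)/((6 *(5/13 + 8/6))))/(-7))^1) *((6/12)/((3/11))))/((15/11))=188639/28140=6.70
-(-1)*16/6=8/3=2.67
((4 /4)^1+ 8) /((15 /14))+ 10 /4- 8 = 29 /10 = 2.90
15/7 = 2.14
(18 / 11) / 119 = 18 / 1309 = 0.01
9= 9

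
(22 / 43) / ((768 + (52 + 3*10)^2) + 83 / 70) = 1540 / 22554489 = 0.00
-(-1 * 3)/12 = 1/4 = 0.25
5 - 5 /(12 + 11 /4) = 275 /59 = 4.66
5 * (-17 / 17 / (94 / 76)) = -190 / 47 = -4.04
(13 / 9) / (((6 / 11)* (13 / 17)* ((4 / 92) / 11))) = 47311 / 54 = 876.13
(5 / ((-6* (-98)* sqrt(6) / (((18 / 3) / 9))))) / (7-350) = -5* sqrt(6) / 1815156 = -0.00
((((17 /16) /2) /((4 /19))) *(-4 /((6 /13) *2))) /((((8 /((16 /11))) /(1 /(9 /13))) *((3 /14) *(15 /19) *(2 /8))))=-7260071 /106920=-67.90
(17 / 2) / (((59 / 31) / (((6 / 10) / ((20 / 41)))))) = 64821 / 11800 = 5.49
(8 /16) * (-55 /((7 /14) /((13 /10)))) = -143 /2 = -71.50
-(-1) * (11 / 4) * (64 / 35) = 176 / 35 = 5.03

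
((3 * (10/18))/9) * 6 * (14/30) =14/27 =0.52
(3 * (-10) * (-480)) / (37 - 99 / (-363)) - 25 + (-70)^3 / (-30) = 1450745 / 123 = 11794.67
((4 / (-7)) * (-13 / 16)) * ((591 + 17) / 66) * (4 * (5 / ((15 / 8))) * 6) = 63232 / 231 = 273.73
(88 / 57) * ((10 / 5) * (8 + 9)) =2992 / 57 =52.49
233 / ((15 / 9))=699 / 5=139.80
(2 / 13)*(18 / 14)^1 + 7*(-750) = -5249.80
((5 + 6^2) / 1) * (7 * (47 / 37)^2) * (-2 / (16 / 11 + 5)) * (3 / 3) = -13947626 / 97199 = -143.50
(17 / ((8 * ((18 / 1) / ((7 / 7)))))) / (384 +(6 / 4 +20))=17 / 58392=0.00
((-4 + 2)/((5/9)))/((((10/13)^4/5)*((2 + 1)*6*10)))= -28561/100000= -0.29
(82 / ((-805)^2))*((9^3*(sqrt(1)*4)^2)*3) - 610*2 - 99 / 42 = -1578497287 / 1296050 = -1217.93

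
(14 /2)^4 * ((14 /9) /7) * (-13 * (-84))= 1747928 /3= 582642.67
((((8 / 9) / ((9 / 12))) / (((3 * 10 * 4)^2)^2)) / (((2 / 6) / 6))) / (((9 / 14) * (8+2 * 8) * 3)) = 7 / 3149280000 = 0.00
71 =71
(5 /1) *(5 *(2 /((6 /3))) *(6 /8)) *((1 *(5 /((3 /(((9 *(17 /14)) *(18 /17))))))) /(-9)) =-1125 /28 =-40.18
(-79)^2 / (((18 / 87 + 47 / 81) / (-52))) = -762325668 / 1849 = -412290.79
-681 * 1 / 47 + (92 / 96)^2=-367393 / 27072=-13.57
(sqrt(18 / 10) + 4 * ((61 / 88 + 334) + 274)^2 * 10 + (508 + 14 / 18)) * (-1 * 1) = -129118847597 / 8712- 3 * sqrt(5) / 5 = -14820805.70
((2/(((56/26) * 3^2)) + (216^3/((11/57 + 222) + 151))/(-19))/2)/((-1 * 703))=476136569/471057804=1.01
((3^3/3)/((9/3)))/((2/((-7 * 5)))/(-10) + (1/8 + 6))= 1400/2861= 0.49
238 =238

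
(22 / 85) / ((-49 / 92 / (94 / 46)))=-0.99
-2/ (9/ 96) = -64/ 3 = -21.33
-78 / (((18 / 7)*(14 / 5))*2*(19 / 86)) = -2795 / 114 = -24.52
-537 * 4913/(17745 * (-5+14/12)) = 5276562/136045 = 38.79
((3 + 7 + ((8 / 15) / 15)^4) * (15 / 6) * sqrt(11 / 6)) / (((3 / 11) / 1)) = 140959006903 * sqrt(66) / 9226406250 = 124.12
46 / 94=23 / 47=0.49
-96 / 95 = -1.01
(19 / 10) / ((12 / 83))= 13.14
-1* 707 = -707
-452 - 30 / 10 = -455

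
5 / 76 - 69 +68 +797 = 60501 / 76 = 796.07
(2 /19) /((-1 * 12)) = -1 /114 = -0.01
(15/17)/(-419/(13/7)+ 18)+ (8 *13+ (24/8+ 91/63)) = 44780053/412947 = 108.44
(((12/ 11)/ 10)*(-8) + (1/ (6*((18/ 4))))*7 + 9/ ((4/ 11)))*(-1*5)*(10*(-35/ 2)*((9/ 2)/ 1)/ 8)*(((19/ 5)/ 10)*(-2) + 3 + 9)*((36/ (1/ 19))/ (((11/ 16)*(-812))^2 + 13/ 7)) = 112522292043/ 383946541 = 293.07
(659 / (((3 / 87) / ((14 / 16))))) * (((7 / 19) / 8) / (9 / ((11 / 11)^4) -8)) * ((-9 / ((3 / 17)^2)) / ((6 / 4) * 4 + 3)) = -270630871 / 10944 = -24728.70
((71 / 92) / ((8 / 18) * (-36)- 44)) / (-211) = 71 / 1164720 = 0.00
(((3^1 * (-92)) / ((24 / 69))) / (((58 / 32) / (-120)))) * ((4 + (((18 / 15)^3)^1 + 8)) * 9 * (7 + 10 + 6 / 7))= 23529242880 / 203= 115907600.39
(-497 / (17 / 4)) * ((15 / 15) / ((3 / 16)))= -31808 / 51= -623.69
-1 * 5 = -5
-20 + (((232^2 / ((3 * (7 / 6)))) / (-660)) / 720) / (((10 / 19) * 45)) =-233903479 / 11694375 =-20.00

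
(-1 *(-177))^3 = 5545233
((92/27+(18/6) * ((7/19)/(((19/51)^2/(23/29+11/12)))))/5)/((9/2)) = 365694703/483353730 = 0.76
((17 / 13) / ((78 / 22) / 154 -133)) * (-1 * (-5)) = -143990 / 2928419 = -0.05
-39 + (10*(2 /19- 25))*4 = -19661 /19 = -1034.79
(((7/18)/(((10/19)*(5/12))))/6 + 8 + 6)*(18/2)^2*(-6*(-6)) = 1042146/25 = 41685.84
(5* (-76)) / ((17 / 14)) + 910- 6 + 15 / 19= 191167 / 323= 591.85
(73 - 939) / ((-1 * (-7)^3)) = -866 / 343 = -2.52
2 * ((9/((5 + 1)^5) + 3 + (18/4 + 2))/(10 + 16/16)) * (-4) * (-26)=106717/594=179.66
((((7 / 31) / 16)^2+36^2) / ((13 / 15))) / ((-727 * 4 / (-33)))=16.97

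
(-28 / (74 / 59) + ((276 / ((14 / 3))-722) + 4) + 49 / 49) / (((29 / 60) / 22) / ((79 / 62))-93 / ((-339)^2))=-117287700695220 / 2833602709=-41391.72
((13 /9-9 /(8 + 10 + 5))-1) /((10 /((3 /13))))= 11 /8970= 0.00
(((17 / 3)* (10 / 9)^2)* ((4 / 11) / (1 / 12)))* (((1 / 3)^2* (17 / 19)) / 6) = 231200 / 457083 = 0.51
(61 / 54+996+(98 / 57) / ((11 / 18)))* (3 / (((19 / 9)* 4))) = 355.24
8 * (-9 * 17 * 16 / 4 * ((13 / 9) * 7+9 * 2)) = -137632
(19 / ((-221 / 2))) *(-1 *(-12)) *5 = -2280 / 221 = -10.32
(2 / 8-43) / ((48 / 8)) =-57 / 8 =-7.12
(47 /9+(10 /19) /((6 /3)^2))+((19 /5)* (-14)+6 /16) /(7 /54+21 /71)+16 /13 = -8527055233 /72514260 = -117.59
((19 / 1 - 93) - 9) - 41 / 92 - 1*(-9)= -6849 / 92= -74.45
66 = 66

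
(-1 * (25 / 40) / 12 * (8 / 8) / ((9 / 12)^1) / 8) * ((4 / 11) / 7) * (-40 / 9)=25 / 12474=0.00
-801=-801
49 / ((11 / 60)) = 2940 / 11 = 267.27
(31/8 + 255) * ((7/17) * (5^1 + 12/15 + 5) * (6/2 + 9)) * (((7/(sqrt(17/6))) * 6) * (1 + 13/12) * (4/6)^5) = 8118320 * sqrt(102)/867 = 94568.64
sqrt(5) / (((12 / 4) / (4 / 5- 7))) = -31 * sqrt(5) / 15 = -4.62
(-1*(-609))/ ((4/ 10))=3045/ 2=1522.50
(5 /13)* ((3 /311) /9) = 5 /12129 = 0.00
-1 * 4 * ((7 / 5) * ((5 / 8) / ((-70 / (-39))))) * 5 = -39 / 4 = -9.75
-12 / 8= -3 / 2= -1.50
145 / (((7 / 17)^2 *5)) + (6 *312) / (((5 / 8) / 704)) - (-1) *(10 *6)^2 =517536001 / 245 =2112391.84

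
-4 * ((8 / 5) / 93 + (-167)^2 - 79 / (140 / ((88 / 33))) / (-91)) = -33043484956 / 296205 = -111556.13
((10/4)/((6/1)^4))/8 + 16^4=1358954501/20736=65536.00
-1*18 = -18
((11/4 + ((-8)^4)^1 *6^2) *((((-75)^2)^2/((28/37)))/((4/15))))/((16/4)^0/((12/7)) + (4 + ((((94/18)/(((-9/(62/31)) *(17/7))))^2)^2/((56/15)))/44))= 5461799569743880457441015625/1082821113402448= 5044046059077.82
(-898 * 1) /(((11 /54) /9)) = -436428 /11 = -39675.27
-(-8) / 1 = 8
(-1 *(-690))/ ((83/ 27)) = 18630/ 83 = 224.46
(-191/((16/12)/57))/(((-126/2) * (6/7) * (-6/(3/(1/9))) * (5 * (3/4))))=-3629/20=-181.45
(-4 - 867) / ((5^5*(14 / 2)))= -871 / 21875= -0.04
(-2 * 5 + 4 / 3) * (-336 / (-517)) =-2912 / 517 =-5.63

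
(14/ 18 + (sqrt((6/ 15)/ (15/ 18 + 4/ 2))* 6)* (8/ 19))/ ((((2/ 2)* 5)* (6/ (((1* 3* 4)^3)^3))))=668860416/ 5 + 82556485632* sqrt(255)/ 8075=297031693.80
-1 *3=-3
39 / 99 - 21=-680 / 33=-20.61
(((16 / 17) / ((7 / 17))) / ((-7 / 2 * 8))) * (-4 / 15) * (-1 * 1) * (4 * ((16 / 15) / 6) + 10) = -7712 / 33075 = -0.23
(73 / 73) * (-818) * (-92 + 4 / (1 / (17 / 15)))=1073216 / 15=71547.73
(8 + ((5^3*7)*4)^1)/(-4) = -877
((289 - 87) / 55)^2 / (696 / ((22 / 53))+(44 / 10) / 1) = 20402 / 2542705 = 0.01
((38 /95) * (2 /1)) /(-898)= -2 /2245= -0.00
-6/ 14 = -3/ 7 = -0.43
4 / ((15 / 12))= 16 / 5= 3.20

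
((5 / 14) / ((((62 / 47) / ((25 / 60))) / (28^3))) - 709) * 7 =1150541 / 93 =12371.41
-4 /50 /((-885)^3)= 2 /17328853125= 0.00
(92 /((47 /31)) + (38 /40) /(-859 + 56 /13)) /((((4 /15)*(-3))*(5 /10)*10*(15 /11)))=-2323786047 /208886800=-11.12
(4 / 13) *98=30.15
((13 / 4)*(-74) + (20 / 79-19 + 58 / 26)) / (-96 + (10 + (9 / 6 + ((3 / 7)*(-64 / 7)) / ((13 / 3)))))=3.01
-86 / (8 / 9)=-387 / 4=-96.75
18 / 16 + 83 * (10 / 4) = 1669 / 8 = 208.62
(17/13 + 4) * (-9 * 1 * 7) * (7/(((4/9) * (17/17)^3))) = -273861/52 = -5266.56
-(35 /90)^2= -49 /324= -0.15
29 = 29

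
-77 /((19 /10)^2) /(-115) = 1540 /8303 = 0.19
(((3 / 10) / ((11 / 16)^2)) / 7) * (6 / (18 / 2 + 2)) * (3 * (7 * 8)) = 55296 / 6655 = 8.31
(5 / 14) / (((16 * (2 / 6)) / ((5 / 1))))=75 / 224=0.33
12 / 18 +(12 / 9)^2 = 22 / 9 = 2.44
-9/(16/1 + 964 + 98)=-9/1078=-0.01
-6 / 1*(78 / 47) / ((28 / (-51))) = 5967 / 329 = 18.14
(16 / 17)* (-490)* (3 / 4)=-5880 / 17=-345.88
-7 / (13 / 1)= -7 / 13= -0.54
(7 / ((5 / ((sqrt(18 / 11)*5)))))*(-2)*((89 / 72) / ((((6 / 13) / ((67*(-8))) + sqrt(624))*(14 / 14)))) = -7562133488*sqrt(858) / 249950967255 - 542633*sqrt(22) / 83316989085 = -0.89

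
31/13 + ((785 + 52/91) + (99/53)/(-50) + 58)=203993291/241150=845.92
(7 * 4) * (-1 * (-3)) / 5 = 84 / 5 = 16.80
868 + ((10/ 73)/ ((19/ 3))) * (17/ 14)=8427667/ 9709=868.03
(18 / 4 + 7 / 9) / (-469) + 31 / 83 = 253817 / 700686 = 0.36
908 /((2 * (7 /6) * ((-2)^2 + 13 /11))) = 9988 /133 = 75.10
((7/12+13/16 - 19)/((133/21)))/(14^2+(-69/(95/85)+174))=-845/93712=-0.01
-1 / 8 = -0.12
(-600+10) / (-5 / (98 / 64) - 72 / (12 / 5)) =2891 / 163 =17.74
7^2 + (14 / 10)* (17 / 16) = 4039 / 80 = 50.49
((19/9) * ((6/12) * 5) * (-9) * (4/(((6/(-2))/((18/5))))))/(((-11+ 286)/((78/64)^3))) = 3381183/2252800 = 1.50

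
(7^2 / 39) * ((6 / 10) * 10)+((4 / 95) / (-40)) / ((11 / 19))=53887 / 7150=7.54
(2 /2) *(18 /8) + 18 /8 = 9 /2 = 4.50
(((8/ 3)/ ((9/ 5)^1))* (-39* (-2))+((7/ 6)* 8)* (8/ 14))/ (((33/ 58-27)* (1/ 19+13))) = -149872/ 427707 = -0.35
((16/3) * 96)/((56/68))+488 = 7768/7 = 1109.71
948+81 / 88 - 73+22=897.92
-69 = -69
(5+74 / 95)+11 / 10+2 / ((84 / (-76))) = 5.07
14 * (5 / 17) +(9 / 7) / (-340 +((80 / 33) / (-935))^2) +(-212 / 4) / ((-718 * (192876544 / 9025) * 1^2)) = 31349689905357744902593 / 7620488135244753362944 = 4.11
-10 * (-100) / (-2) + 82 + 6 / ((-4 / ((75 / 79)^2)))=-5234351 / 12482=-419.35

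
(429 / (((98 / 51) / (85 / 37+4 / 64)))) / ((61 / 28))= 30564963 / 126392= 241.83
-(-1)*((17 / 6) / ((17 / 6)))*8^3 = 512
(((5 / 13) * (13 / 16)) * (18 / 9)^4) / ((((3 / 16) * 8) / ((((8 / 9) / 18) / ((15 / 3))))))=8 / 243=0.03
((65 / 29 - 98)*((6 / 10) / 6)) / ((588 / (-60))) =0.98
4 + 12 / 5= 32 / 5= 6.40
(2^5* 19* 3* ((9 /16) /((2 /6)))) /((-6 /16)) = -8208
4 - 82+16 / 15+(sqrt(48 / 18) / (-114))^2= -3749336 / 48735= -76.93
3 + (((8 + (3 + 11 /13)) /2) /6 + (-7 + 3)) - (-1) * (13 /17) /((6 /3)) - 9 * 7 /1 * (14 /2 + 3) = -417445 /663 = -629.63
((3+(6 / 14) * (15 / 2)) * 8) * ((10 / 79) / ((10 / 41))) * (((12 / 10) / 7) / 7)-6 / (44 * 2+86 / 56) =191857776 / 339660895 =0.56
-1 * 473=-473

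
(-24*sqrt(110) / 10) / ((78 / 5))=-2*sqrt(110) / 13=-1.61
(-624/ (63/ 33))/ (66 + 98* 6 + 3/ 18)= -13728/ 27475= -0.50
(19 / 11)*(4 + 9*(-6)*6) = -552.73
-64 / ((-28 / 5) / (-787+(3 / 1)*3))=-62240 / 7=-8891.43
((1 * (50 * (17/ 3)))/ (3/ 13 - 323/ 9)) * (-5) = 82875/ 2086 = 39.73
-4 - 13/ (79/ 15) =-511/ 79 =-6.47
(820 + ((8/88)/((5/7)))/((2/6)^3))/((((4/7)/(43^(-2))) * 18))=317023/7322040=0.04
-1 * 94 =-94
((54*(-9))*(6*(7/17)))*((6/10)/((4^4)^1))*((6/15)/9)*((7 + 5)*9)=-45927/3400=-13.51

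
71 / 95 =0.75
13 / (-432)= -13 / 432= -0.03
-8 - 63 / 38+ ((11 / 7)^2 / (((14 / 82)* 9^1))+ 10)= 228649 / 117306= 1.95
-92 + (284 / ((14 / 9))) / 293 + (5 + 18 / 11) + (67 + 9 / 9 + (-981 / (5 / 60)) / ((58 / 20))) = -2666833727 / 654269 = -4076.05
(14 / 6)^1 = 7 / 3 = 2.33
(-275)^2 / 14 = 75625 / 14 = 5401.79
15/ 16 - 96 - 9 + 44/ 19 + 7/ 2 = -29867/ 304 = -98.25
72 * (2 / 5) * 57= 8208 / 5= 1641.60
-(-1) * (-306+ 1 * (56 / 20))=-1516 / 5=-303.20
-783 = -783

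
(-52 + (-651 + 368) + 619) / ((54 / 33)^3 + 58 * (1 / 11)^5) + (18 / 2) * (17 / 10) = 56536153 / 705730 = 80.11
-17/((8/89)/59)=-89267/8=-11158.38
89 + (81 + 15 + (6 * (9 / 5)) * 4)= 1141 / 5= 228.20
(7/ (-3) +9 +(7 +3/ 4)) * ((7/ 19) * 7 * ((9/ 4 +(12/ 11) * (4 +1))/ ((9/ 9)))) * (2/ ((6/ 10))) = 4789505/ 5016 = 954.85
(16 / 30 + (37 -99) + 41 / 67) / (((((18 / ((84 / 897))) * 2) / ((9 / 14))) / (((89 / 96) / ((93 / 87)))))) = -157851379 / 1788546240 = -0.09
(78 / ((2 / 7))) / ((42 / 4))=26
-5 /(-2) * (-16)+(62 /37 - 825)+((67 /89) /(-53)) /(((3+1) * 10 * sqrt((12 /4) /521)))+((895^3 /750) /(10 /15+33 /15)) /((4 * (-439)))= -5884941803 /5587592 - 67 * sqrt(1563) /566040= -1053.22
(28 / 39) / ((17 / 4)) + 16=10720 / 663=16.17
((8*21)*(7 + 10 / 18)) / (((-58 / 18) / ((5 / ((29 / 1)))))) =-57120 / 841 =-67.92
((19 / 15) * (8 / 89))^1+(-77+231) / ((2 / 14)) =1439282 / 1335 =1078.11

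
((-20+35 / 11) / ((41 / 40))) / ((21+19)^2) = -37 / 3608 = -0.01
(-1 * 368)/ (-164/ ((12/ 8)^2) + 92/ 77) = 63756/ 12421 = 5.13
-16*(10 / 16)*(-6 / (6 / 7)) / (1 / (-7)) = -490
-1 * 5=-5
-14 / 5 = -2.80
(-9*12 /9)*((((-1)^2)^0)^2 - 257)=3072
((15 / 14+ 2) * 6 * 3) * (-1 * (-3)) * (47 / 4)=54567 / 28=1948.82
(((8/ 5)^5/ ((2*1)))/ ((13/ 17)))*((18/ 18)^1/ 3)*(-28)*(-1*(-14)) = -109182976/ 121875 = -895.86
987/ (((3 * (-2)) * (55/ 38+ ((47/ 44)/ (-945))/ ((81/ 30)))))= -350887383/ 3086422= -113.69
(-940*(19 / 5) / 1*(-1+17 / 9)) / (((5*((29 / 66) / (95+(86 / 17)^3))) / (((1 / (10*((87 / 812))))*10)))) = -6470742353152 / 2137155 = -3027736.57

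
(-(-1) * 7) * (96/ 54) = 112/ 9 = 12.44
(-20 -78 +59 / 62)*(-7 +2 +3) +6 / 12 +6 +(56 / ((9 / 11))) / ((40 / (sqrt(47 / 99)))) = 7*sqrt(517) / 135 +12437 / 62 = 201.78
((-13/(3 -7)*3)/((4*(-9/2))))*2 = -13/12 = -1.08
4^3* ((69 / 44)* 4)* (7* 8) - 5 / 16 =22481.14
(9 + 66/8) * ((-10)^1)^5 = -1725000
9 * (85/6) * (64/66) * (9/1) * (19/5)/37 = 46512/407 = 114.28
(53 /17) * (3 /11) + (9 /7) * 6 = 11211 /1309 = 8.56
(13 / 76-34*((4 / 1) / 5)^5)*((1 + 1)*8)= -10421564 / 59375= -175.52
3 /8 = 0.38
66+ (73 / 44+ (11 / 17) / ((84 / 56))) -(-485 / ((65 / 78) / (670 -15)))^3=124312759345439036795 / 2244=55397842845561068.09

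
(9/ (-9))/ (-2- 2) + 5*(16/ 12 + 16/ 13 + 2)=3599/ 156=23.07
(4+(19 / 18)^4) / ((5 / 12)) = 110045 / 8748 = 12.58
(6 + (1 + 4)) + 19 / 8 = 13.38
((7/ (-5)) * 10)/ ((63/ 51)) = -34/ 3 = -11.33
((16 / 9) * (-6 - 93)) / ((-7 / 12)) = 2112 / 7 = 301.71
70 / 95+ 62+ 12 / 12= 1211 / 19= 63.74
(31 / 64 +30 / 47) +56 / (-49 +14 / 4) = -4227 / 39104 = -0.11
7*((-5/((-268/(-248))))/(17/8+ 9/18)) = -2480/201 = -12.34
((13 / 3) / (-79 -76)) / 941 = -13 / 437565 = -0.00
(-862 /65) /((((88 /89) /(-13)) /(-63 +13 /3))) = -153436 /15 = -10229.07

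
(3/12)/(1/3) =3/4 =0.75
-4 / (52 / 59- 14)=118 / 387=0.30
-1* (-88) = 88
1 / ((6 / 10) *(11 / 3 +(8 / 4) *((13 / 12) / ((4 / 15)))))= 40 / 283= 0.14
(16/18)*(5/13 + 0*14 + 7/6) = 484/351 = 1.38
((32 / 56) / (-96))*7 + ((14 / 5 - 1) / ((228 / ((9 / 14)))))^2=-3535613 / 84907200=-0.04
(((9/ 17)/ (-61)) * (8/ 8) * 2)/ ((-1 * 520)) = 9/ 269620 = 0.00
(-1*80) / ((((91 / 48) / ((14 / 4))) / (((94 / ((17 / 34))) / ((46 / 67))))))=-12092160 / 299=-40442.01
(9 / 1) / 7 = 9 / 7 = 1.29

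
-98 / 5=-19.60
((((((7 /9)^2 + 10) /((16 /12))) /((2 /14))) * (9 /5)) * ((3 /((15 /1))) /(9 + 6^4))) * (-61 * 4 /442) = -366793 /43260750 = -0.01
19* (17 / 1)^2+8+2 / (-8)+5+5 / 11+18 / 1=242977 / 44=5522.20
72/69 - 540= -12396/23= -538.96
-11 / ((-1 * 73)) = 11 / 73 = 0.15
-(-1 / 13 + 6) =-77 / 13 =-5.92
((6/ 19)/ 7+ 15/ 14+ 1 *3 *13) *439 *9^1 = 42161121/ 266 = 158500.45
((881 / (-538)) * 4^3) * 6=-169152 / 269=-628.82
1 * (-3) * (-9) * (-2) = -54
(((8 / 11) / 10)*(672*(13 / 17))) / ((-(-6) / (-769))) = -4478656 / 935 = -4790.01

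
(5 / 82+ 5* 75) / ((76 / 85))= 2614175 / 6232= 419.48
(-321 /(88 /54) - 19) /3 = -9503 /132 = -71.99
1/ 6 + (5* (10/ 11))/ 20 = 13/ 33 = 0.39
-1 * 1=-1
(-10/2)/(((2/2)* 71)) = -5/71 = -0.07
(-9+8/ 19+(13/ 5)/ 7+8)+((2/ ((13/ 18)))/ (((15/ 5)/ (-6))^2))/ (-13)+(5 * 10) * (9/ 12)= 8190711/ 224770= 36.44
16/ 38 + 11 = 217/ 19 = 11.42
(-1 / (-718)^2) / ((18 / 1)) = -1 / 9279432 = -0.00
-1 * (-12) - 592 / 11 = -460 / 11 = -41.82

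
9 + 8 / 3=35 / 3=11.67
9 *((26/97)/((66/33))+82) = 71703/97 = 739.21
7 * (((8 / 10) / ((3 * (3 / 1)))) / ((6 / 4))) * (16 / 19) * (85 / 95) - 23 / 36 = -63617 / 194940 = -0.33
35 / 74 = 0.47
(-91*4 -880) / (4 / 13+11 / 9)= -813.12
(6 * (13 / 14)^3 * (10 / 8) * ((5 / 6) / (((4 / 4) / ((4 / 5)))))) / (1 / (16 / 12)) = 10985 / 2058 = 5.34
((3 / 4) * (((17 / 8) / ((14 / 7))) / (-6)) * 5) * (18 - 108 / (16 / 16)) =3825 / 64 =59.77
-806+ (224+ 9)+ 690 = 117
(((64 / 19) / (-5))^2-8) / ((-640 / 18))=76617 / 361000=0.21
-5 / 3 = -1.67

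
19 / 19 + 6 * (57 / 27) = 41 / 3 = 13.67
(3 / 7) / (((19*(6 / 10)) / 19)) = 0.71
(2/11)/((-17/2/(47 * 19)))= -3572/187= -19.10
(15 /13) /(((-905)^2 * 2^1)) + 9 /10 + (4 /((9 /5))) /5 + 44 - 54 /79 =44.66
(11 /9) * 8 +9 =169 /9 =18.78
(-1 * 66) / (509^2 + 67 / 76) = -5016 / 19690223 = -0.00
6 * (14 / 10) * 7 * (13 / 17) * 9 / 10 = 17199 / 425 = 40.47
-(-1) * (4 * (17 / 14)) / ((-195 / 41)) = -1394 / 1365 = -1.02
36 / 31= 1.16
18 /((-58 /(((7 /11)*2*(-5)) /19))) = 630 /6061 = 0.10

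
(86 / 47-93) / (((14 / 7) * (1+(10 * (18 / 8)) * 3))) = -0.67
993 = 993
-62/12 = -31/6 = -5.17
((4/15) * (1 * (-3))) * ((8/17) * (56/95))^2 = -802816/13041125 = -0.06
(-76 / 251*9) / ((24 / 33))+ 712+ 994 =854531 / 502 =1702.25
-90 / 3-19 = -49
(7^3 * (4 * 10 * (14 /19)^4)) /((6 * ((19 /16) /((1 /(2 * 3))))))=94.61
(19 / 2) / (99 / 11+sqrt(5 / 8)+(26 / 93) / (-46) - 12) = -209057304 / 61576519 - 86931099 * sqrt(10) / 307882595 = -4.29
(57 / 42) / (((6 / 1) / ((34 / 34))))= 0.23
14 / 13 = 1.08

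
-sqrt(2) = -1.41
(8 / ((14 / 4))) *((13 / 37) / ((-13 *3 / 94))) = -1504 / 777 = -1.94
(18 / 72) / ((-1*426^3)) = -1 / 309235104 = -0.00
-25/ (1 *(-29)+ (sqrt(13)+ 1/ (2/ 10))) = 25 *sqrt(13)/ 563+ 600/ 563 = 1.23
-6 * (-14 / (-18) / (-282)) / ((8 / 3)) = 7 / 1128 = 0.01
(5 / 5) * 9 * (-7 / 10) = -63 / 10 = -6.30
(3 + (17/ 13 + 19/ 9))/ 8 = 751/ 936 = 0.80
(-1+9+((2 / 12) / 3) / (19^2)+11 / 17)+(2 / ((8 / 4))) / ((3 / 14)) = 1470731 / 110466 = 13.31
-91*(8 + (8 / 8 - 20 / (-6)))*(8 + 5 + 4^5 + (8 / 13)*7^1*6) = -1192867.67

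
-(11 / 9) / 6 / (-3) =11 / 162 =0.07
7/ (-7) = -1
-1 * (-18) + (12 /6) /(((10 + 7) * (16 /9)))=2457 /136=18.07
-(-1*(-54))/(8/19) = -513/4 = -128.25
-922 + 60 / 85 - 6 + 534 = -6686 / 17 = -393.29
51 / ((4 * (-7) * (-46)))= 0.04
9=9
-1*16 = -16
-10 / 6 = -5 / 3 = -1.67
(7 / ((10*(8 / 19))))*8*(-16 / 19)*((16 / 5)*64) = -57344 / 25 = -2293.76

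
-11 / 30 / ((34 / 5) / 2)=-11 / 102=-0.11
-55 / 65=-11 / 13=-0.85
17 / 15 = 1.13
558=558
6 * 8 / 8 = 6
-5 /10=-1 /2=-0.50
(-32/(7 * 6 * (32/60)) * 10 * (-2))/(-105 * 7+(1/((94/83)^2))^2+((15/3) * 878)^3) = 15614979200/46238422753022036327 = 0.00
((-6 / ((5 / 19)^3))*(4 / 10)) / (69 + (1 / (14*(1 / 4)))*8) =-576156 / 311875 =-1.85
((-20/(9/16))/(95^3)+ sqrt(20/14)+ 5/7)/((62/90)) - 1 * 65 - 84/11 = -5861294788/81862165+ 45 * sqrt(70)/217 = -69.86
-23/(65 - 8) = -23/57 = -0.40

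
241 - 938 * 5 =-4449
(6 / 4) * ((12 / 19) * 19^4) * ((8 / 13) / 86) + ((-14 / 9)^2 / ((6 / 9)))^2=896.62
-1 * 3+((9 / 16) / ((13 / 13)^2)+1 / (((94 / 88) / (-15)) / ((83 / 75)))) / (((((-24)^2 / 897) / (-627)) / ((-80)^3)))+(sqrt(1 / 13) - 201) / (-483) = -56660820936252 / 7567 - sqrt(13) / 6279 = -7487884357.90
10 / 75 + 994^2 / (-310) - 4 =-1483852 / 465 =-3191.08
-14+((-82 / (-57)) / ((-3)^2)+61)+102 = 76519 / 513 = 149.16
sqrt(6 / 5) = sqrt(30) / 5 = 1.10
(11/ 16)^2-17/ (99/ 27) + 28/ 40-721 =-724.46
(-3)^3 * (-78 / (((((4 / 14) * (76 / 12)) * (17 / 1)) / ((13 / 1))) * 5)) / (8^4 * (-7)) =-41067 / 6615040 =-0.01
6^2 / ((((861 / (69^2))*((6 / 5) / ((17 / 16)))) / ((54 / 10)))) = 2185299 / 2296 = 951.79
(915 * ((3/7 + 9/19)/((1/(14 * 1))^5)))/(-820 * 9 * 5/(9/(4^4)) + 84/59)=-124433265600/294150001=-423.03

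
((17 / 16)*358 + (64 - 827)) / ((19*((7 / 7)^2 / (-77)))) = 235697 / 152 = 1550.64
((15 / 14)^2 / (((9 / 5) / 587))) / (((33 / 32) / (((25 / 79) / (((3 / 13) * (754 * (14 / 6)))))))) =7337500 / 25931829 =0.28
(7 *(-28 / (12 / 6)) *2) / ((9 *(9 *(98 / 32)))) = -0.79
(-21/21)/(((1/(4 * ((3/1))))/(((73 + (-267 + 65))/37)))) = 1548/37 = 41.84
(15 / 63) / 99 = 5 / 2079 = 0.00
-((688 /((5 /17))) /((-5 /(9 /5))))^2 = -709152.62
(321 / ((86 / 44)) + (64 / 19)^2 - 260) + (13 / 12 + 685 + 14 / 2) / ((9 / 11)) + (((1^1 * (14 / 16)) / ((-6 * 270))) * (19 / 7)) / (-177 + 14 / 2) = 26083887891337 / 34200273600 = 762.68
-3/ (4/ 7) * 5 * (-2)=52.50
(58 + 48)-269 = -163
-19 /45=-0.42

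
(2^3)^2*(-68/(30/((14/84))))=-1088/45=-24.18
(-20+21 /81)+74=1465 /27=54.26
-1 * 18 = -18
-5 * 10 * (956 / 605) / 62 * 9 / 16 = -10755 / 15004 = -0.72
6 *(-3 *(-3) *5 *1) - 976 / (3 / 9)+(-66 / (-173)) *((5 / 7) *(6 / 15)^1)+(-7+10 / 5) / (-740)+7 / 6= -1428474533 / 537684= -2656.72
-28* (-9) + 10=262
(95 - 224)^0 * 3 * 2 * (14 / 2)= 42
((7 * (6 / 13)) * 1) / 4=21 / 26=0.81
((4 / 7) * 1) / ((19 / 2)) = 0.06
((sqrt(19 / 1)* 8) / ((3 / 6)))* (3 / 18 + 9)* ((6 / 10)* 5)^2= 1320* sqrt(19)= 5753.75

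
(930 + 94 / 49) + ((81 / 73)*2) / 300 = 166674923 / 178850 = 931.93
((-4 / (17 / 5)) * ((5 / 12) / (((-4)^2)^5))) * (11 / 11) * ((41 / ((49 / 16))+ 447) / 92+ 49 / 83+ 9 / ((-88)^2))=-33778744775 / 12912674018951168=-0.00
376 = 376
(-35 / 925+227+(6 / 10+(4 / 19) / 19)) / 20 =15198479 / 1335700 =11.38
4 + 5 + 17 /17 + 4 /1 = 14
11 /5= 2.20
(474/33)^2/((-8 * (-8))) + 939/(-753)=960523/485936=1.98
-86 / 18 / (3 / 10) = -430 / 27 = -15.93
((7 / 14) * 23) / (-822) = -23 / 1644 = -0.01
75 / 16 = 4.69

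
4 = 4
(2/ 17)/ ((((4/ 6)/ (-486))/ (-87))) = 7461.53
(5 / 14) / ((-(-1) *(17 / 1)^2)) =5 / 4046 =0.00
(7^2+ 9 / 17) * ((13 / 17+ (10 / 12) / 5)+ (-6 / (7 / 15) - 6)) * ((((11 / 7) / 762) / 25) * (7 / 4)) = -59272169 / 462457800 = -0.13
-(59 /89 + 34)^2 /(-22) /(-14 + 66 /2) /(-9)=-9517225 /29798802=-0.32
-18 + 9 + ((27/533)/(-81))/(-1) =-14390/1599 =-9.00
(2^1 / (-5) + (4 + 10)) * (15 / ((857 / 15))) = 3060 / 857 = 3.57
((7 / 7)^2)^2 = 1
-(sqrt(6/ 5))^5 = -36*sqrt(30)/ 125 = -1.58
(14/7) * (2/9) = 4/9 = 0.44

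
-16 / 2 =-8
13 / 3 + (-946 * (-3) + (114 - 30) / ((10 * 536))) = 11426243 / 4020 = 2842.35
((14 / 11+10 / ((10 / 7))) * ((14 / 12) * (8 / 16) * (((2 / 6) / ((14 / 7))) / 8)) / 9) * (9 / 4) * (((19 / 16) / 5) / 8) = 12103 / 16220160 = 0.00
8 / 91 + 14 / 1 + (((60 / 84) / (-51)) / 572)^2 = 587455700857 / 41699273616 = 14.09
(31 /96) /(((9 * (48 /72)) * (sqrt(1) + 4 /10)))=155 /4032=0.04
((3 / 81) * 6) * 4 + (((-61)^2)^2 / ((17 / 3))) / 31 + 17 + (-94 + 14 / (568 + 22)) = 78742.74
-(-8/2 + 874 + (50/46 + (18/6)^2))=-20242/23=-880.09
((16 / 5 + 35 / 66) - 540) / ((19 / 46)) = -4070287 / 3135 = -1298.34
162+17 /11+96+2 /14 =19996 /77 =259.69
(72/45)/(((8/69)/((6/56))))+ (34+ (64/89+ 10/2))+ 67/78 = 20437007/485940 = 42.06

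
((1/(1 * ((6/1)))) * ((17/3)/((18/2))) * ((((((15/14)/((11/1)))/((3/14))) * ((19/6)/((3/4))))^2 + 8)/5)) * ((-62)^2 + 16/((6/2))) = 11239876264/11908215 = 943.88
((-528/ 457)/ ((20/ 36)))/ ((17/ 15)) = -14256/ 7769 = -1.83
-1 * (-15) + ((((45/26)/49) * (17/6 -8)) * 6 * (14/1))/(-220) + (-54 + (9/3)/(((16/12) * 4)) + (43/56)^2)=-16941565/448448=-37.78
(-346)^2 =119716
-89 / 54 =-1.65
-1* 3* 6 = -18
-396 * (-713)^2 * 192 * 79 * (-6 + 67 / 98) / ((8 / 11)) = 1093737219922512 / 49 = 22321167753520.65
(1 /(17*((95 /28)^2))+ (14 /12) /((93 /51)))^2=338685094753201 /814363222702500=0.42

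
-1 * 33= -33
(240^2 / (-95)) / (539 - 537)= -5760 / 19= -303.16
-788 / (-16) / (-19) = -197 / 76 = -2.59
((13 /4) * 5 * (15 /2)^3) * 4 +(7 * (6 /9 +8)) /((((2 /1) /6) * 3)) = 659581 /24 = 27482.54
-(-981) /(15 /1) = 327 /5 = 65.40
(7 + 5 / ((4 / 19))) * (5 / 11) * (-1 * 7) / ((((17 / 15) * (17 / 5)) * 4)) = -322875 / 50864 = -6.35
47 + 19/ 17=818/ 17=48.12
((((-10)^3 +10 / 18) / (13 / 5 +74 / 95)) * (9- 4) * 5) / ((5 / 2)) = -2957.86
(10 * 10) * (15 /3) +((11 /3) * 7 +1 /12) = 2103 /4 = 525.75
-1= -1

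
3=3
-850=-850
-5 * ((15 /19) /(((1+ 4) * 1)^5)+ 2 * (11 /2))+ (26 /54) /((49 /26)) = -172018094 /3142125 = -54.75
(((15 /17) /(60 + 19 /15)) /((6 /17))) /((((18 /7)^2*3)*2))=1225 /1191024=0.00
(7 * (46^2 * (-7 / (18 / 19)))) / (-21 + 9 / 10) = 9849980 / 1809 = 5444.99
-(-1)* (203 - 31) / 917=172 / 917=0.19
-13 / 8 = -1.62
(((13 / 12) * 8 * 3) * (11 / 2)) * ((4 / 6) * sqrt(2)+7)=286 * sqrt(2) / 3+1001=1135.82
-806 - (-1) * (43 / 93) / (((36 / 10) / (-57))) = -453833 / 558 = -813.32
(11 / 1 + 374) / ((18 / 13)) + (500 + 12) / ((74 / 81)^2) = 21968389 / 24642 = 891.50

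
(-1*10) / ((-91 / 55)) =550 / 91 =6.04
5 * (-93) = -465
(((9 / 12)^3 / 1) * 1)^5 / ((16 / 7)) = 100442349 / 17179869184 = 0.01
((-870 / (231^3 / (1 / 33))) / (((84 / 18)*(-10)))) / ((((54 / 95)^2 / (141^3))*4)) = 27173074675 / 273350046816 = 0.10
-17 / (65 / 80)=-272 / 13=-20.92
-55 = -55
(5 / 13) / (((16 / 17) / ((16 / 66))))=85 / 858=0.10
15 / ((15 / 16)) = 16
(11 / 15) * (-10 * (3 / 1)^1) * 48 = -1056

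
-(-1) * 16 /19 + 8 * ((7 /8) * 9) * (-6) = -7166 /19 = -377.16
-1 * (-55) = 55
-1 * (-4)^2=-16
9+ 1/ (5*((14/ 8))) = 319/ 35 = 9.11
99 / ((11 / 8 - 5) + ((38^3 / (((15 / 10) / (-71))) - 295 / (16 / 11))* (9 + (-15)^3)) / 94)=74448 / 69944870833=0.00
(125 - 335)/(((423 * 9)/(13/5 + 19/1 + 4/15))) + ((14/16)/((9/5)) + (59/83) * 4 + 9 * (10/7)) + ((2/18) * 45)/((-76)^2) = 191397173897/12775743792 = 14.98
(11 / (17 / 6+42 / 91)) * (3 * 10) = 25740 / 257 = 100.16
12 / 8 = 3 / 2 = 1.50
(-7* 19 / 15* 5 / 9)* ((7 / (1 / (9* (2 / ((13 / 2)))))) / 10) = -1862 / 195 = -9.55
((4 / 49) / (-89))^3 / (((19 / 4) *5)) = -256 / 7879195298695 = -0.00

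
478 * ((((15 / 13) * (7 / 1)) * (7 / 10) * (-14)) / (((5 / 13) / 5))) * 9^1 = -4426758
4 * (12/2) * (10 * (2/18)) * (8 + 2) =800/3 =266.67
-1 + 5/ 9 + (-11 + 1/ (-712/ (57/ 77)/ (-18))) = -2818819/ 246708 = -11.43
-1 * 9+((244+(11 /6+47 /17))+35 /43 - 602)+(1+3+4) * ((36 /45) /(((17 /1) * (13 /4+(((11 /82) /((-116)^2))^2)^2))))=-361.47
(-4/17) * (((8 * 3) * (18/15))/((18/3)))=-96/85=-1.13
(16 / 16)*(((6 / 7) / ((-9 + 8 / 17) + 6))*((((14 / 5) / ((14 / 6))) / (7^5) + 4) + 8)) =-102859452 / 25294535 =-4.07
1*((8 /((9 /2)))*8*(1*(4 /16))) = 32 /9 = 3.56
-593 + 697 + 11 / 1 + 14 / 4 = 237 / 2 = 118.50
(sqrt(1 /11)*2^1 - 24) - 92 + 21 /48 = -1849 /16 + 2*sqrt(11) /11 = -114.96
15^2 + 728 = 953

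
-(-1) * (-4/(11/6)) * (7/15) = -56/55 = -1.02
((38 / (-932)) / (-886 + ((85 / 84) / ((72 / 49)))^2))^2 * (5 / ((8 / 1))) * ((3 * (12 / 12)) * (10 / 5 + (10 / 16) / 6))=198419151882240 / 23722977767461573616929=0.00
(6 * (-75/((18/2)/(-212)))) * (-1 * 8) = -84800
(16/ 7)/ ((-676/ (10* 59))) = -2360/ 1183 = -1.99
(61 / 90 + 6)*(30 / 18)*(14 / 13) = 11.99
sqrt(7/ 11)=sqrt(77)/ 11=0.80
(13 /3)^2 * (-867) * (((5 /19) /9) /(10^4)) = -48841 /1026000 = -0.05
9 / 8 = 1.12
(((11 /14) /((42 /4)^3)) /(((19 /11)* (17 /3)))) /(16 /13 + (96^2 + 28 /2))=3146 /418803359121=0.00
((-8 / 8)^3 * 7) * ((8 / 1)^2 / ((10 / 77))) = -17248 / 5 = -3449.60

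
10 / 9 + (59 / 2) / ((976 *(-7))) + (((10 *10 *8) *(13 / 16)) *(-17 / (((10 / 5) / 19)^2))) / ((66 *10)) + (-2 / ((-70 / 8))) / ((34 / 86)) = -173545344473 / 114982560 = -1509.32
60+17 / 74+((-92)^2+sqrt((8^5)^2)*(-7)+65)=-16338221 / 74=-220786.77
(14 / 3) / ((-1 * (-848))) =0.01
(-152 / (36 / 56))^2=4528384 / 81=55905.98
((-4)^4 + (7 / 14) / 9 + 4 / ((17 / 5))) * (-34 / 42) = -78713 / 378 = -208.24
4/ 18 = 2/ 9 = 0.22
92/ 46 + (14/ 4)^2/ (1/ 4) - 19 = 32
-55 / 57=-0.96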